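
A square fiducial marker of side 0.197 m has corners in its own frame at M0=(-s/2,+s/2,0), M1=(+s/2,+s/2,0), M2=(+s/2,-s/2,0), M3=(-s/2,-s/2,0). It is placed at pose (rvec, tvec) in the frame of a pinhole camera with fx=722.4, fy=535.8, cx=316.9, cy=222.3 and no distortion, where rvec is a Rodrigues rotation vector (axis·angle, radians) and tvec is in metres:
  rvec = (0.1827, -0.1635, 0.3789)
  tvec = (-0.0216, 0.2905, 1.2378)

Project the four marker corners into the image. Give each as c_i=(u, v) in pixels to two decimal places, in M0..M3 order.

c0=(229.41, 372.54) c1=(334.60, 397.25) c2=(378.64, 323.73) c3=(272.31, 296.12)

Intrinsics K: fx=722.4, fy=535.8, cx=316.9, cy=222.3
Marker side s = 0.197 m; corners in marker frame (Z=0):
  M0 = (-0.0985, +0.0985, 0)
  M1 = (+0.0985, +0.0985, 0)
  M2 = (+0.0985, -0.0985, 0)
  M3 = (-0.0985, -0.0985, 0)
rvec = (0.1827, -0.1635, 0.3789), |rvec| = θ = 0.45131 rad = 25.858°
Rodrigues: sinθ=0.43614, 1−cosθ=0.10012; R = I + sinθ·[k]× + (1−cosθ)·[k]×²:
    [+0.91629 -0.38085 -0.12398]
    [+0.35148 +0.91302 -0.20701]
    [+0.19204 +0.14611 +0.97045]
t = (-0.0216, 0.2905, 1.2378) m
M0: Pc = R·M0+t = (-0.14937, +0.34581, +1.23328); u = 722.4·(-0.14937)/1.23328 + 316.9 = 229.4066, v = 535.8·(+0.34581)/1.23328 + 222.3 = 372.5386
M1: Pc = R·M1+t = (+0.03114, +0.41505, +1.27111); u = 722.4·(+0.03114)/1.27111 + 316.9 = 334.5978, v = 535.8·(+0.41505)/1.27111 + 222.3 = 397.2543
M2: Pc = R·M2+t = (+0.10617, +0.23519, +1.24232); u = 722.4·(+0.10617)/1.24232 + 316.9 = 378.6358, v = 535.8·(+0.23519)/1.24232 + 222.3 = 323.7342
M3: Pc = R·M3+t = (-0.07434, +0.16595, +1.20449); u = 722.4·(-0.07434)/1.20449 + 316.9 = 272.3141, v = 535.8·(+0.16595)/1.20449 + 222.3 = 296.1187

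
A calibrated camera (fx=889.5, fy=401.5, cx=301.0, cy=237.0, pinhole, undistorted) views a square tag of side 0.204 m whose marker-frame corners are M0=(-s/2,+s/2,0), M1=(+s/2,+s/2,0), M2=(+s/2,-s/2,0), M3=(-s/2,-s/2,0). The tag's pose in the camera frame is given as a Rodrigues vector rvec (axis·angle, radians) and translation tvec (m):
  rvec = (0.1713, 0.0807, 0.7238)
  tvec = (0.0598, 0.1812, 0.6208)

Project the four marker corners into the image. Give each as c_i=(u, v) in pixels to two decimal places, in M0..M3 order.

c0=(186.03, 355.06) c1=(397.93, 440.92) c2=(600.82, 353.27) c3=(374.80, 262.49)

Intrinsics K: fx=889.5, fy=401.5, cx=301.0, cy=237.0
Marker side s = 0.204 m; corners in marker frame (Z=0):
  M0 = (-0.1020, +0.1020, 0)
  M1 = (+0.1020, +0.1020, 0)
  M2 = (+0.1020, -0.1020, 0)
  M3 = (-0.1020, -0.1020, 0)
rvec = (0.1713, 0.0807, 0.7238), |rvec| = θ = 0.74816 rad = 42.866°
Rodrigues: sinθ=0.68029, 1−cosθ=0.26706; R = I + sinθ·[k]× + (1−cosθ)·[k]×²:
    [+0.74694 -0.65155 +0.13253]
    [+0.66474 +0.73605 -0.12789]
    [-0.01422 +0.18363 +0.98289]
t = (0.0598, 0.1812, 0.6208) m
M0: Pc = R·M0+t = (-0.08285, +0.18847, +0.64098); u = 889.5·(-0.08285)/0.64098 + 301.0 = 186.0335, v = 401.5·(+0.18847)/0.64098 + 237.0 = 355.0570
M1: Pc = R·M1+t = (+0.06953, +0.32408, +0.63808); u = 889.5·(+0.06953)/0.63808 + 301.0 = 397.9274, v = 401.5·(+0.32408)/0.63808 + 237.0 = 440.9217
M2: Pc = R·M2+t = (+0.20245, +0.17393, +0.60062); u = 889.5·(+0.20245)/0.60062 + 301.0 = 600.8166, v = 401.5·(+0.17393)/0.60062 + 237.0 = 353.2656
M3: Pc = R·M3+t = (+0.05007, +0.03832, +0.60352); u = 889.5·(+0.05007)/0.60352 + 301.0 = 374.7951, v = 401.5·(+0.03832)/0.60352 + 237.0 = 262.4928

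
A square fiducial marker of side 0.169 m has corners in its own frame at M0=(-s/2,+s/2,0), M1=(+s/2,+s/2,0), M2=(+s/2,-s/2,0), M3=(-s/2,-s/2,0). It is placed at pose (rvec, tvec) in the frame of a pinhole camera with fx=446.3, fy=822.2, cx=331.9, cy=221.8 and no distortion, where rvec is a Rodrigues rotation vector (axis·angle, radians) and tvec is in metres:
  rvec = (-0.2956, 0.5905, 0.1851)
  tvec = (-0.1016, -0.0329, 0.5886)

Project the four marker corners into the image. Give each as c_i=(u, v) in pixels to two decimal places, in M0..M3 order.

Intrinsics K: fx=446.3, fy=822.2, cx=331.9, cy=221.8
Marker side s = 0.169 m; corners in marker frame (Z=0):
  M0 = (-0.0845, +0.0845, 0)
  M1 = (+0.0845, +0.0845, 0)
  M2 = (+0.0845, -0.0845, 0)
  M3 = (-0.0845, -0.0845, 0)
rvec = (-0.2956, 0.5905, 0.1851), |rvec| = θ = 0.68581 rad = 39.294°
Rodrigues: sinθ=0.63330, 1−cosθ=0.22609; R = I + sinθ·[k]× + (1−cosθ)·[k]×²:
    [+0.81591 -0.25484 +0.51899]
    [+0.08702 +0.94153 +0.32551]
    [-0.57159 -0.22043 +0.79038]
t = (-0.1016, -0.0329, 0.5886) m
M0: Pc = R·M0+t = (-0.19208, +0.03931, +0.61827); u = 446.3·(-0.19208)/0.61827 + 331.9 = 193.2486, v = 822.2·(+0.03931)/0.61827 + 221.8 = 274.0701
M1: Pc = R·M1+t = (-0.05419, +0.05401, +0.52167); u = 446.3·(-0.05419)/0.52167 + 331.9 = 285.5405, v = 822.2·(+0.05401)/0.52167 + 221.8 = 306.9273
M2: Pc = R·M2+t = (-0.01112, -0.10511, +0.55893); u = 446.3·(-0.01112)/0.55893 + 331.9 = 323.0193, v = 822.2·(-0.10511)/0.55893 + 221.8 = 67.1858
M3: Pc = R·M3+t = (-0.14901, -0.11981, +0.65553); u = 446.3·(-0.14901)/0.65553 + 331.9 = 230.4492, v = 822.2·(-0.11981)/0.65553 + 221.8 = 71.5243

c0=(193.25, 274.07) c1=(285.54, 306.93) c2=(323.02, 67.19) c3=(230.45, 71.52)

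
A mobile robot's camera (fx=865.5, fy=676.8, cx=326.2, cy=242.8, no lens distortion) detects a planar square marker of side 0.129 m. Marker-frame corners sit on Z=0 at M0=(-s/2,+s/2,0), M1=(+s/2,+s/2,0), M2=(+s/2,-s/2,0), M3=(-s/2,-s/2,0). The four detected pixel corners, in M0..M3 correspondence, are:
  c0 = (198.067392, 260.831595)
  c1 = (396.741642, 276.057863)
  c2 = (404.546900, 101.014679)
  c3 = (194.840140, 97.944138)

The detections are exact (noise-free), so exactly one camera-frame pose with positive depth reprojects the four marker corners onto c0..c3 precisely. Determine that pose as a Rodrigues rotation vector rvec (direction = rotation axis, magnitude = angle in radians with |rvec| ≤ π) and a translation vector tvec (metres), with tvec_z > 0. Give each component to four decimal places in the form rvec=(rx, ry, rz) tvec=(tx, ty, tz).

rvec=(0.2097, 0.3113, 0.0498) tvec=(-0.0187, -0.0432, 0.5151)

Intrinsics K: fx=865.5, fy=676.8, cx=326.2, cy=242.8
Marker side s = 0.129 m; corners in marker frame (Z=0):
  M0 = (-0.0645, +0.0645, 0)
  M1 = (+0.0645, +0.0645, 0)
  M2 = (+0.0645, -0.0645, 0)
  M3 = (-0.0645, -0.0645, 0)
Detected image corners:
  c0 = (198.067392, 260.831595) px
  c1 = (396.741642, 276.057863) px
  c2 = (404.546900, 101.014679) px
  c3 = (194.840140, 97.944138) px
Planar DLT: solve 8×8 A·h = b for H (H[2,2]=1):
  H  [+1408.57147 +106.95890 +294.69909]
  H  [-34.53011 +1383.90076 +186.03783]
  H  [-0.58002 +0.41234 +1.00000]
B = K⁻¹H; ‖b₁‖=1.941406, ‖b₂‖=1.941406; λ = 2/(‖b₁‖+‖b₂‖) = 0.515091, sign → tz>0 ⇒ λ=+0.515091
r₁ = λ·B[:,0] = (+0.95089,+0.08090,-0.29876); r₂ = λ·B[:,1] = (-0.01639,+0.97705,+0.21239)
r₃ = r₁×r₂ = (+0.30909,-0.19706,+0.93039); SVD([r₁ r₂ r₃]) → R = UVᵀ:
  R  [+0.95089 -0.01639 +0.30909]
  R  [+0.08090 +0.97705 -0.19706]
  R  [-0.29876 +0.21239 +0.93039]
t = (-0.01875, -0.04320, +0.51509) m
tr R = 2.858333; θ = arccos((tr R − 1)/2) = 0.378645 rad = 21.695°
axis k = ((R−Rᵀ)₃₂, (R−Rᵀ)₁₃, (R−Rᵀ)₂₁) / (2 sinθ) = (+0.553826, +0.822167, +0.131598)
rvec = θ·k = (+0.209703, +0.311309, +0.049829)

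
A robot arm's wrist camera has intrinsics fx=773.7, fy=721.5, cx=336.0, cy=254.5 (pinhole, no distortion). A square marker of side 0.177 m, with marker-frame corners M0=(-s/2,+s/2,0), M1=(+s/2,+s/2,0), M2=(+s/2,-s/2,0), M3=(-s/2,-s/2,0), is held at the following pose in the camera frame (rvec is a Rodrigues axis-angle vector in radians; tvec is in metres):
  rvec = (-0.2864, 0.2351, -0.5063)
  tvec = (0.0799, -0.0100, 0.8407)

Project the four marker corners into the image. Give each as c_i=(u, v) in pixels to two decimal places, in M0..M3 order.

c0=(377.05, 349.65) c1=(524.04, 271.85) c2=(440.83, 145.95) c3=(305.94, 222.46)

Intrinsics K: fx=773.7, fy=721.5, cx=336.0, cy=254.5
Marker side s = 0.177 m; corners in marker frame (Z=0):
  M0 = (-0.0885, +0.0885, 0)
  M1 = (+0.0885, +0.0885, 0)
  M2 = (+0.0885, -0.0885, 0)
  M3 = (-0.0885, -0.0885, 0)
rvec = (-0.2864, 0.2351, -0.5063), |rvec| = θ = 0.62740 rad = 35.948°
Rodrigues: sinθ=0.58705, 1−cosθ=0.19045; R = I + sinθ·[k]× + (1−cosθ)·[k]×²:
    [+0.84924 +0.44115 +0.29013]
    [-0.50631 +0.83630 +0.21039]
    [-0.14982 -0.32557 +0.93357]
t = (0.0799, -0.0100, 0.8407) m
M0: Pc = R·M0+t = (+0.04378, +0.10882, +0.82515); u = 773.7·(+0.04378)/0.82515 + 336.0 = 377.0547, v = 721.5·(+0.10882)/0.82515 + 254.5 = 349.6514
M1: Pc = R·M1+t = (+0.19410, +0.01920, +0.79863); u = 773.7·(+0.19410)/0.79863 + 336.0 = 524.0412, v = 721.5·(+0.01920)/0.79863 + 254.5 = 271.8493
M2: Pc = R·M2+t = (+0.11602, -0.12882, +0.85625); u = 773.7·(+0.11602)/0.85625 + 336.0 = 440.8301, v = 721.5·(-0.12882)/0.85625 + 254.5 = 145.9528
M3: Pc = R·M3+t = (-0.03430, -0.03920, +0.88277); u = 773.7·(-0.03430)/0.88277 + 336.0 = 305.9381, v = 721.5·(-0.03920)/0.88277 + 254.5 = 222.4582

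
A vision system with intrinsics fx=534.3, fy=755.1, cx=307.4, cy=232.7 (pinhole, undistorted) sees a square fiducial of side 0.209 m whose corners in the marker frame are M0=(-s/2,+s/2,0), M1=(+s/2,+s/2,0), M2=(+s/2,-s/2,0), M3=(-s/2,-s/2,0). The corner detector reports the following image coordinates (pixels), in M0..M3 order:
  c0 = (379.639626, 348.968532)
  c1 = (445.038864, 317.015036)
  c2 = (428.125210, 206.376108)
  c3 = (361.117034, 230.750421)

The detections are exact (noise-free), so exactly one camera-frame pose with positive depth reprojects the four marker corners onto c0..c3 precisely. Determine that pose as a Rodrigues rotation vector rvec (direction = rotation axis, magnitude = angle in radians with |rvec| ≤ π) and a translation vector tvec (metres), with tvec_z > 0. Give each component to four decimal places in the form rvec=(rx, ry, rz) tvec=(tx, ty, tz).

rvec=(-0.0112, -0.4532, -0.2270) tvec=(0.2443, 0.0761, 1.3427)

Intrinsics K: fx=534.3, fy=755.1, cx=307.4, cy=232.7
Marker side s = 0.209 m; corners in marker frame (Z=0):
  M0 = (-0.1045, +0.1045, 0)
  M1 = (+0.1045, +0.1045, 0)
  M2 = (+0.1045, -0.1045, 0)
  M3 = (-0.1045, -0.1045, 0)
Detected image corners:
  c0 = (379.639626, 348.968532) px
  c1 = (445.038864, 317.015036) px
  c2 = (428.125210, 206.376108) px
  c3 = (361.117034, 230.750421) px
Planar DLT: solve 8×8 A·h = b for H (H[2,2]=1):
  H  [+447.55256 +96.55647 +404.62890]
  H  [-45.40984 +555.03187 +275.47698]
  H  [+0.32418 +0.02952 +1.00000]
B = K⁻¹H; ‖b₁‖=0.744767, ‖b₂‖=0.744767; λ = 2/(‖b₁‖+‖b₂‖) = 1.342702, sign → tz>0 ⇒ λ=+1.342702
r₁ = λ·B[:,0] = (+0.87428,-0.21489,+0.43528); r₂ = λ·B[:,1] = (+0.21984,+0.97473,+0.03964)
r₃ = r₁×r₂ = (-0.43280,+0.06104,+0.89942); SVD([r₁ r₂ r₃]) → R = UVᵀ:
  R  [+0.87428 +0.21984 -0.43280]
  R  [-0.21489 +0.97473 +0.06104]
  R  [+0.43528 +0.03964 +0.89942]
t = (+0.24434, +0.07607, +1.34270) m
tr R = 2.748429; θ = arccos((tr R − 1)/2) = 0.506981 rad = 29.048°
axis k = ((R−Rᵀ)₃₂, (R−Rᵀ)₁₃, (R−Rᵀ)₂₁) / (2 sinθ) = (-0.022037, -0.893924, -0.447676)
rvec = θ·k = (-0.011172, -0.453203, -0.226963)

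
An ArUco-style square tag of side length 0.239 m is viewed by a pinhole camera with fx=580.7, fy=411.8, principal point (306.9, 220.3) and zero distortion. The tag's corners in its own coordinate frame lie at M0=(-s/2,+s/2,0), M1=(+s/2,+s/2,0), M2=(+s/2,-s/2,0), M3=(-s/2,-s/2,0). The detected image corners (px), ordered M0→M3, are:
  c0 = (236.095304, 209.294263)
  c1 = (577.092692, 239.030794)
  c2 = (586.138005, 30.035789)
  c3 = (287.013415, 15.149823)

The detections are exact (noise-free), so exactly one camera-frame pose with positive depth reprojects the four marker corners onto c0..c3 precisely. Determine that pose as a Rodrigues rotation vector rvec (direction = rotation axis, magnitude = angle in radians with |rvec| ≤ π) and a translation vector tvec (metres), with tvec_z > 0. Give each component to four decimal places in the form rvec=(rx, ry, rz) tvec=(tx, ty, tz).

Intrinsics K: fx=580.7, fy=411.8, cx=306.9, cy=220.3
Marker side s = 0.239 m; corners in marker frame (Z=0):
  M0 = (-0.1195, +0.1195, 0)
  M1 = (+0.1195, +0.1195, 0)
  M2 = (+0.1195, -0.1195, 0)
  M3 = (-0.1195, -0.1195, 0)
Detected image corners:
  c0 = (236.095304, 209.294263) px
  c1 = (577.092692, 239.030794) px
  c2 = (586.138005, 30.035789) px
  c3 = (287.013415, 15.149823) px
Planar DLT: solve 8×8 A·h = b for H (H[2,2]=1):
  H  [+1229.85346 -368.46696 +417.91881]
  H  [+60.99136 +772.10841 +116.18161]
  H  [-0.24513 -0.57036 +1.00000]
B = K⁻¹H; ‖b₁‖=2.277942, ‖b₂‖=2.277942; λ = 2/(‖b₁‖+‖b₂‖) = 0.438993, sign → tz>0 ⇒ λ=+0.438993
r₁ = λ·B[:,0] = (+0.98661,+0.12259,-0.10761); r₂ = λ·B[:,1] = (-0.14622,+0.95704,-0.25038)
r₃ = r₁×r₂ = (+0.07229,+0.26276,+0.96215); SVD([r₁ r₂ r₃]) → R = UVᵀ:
  R  [+0.98661 -0.14622 +0.07229]
  R  [+0.12259 +0.95704 +0.26276]
  R  [-0.10761 -0.25038 +0.96215]
t = (+0.08393, -0.11099, +0.43899) m
tr R = 2.905795; θ = arccos((tr R − 1)/2) = 0.308146 rad = 17.655°
axis k = ((R−Rᵀ)₃₂, (R−Rᵀ)₁₃, (R−Rᵀ)₂₁) / (2 sinθ) = (-0.845962, +0.296586, +0.443153)
rvec = θ·k = (-0.260680, +0.091392, +0.136556)

rvec=(-0.2607, 0.0914, 0.1366) tvec=(0.0839, -0.1110, 0.4390)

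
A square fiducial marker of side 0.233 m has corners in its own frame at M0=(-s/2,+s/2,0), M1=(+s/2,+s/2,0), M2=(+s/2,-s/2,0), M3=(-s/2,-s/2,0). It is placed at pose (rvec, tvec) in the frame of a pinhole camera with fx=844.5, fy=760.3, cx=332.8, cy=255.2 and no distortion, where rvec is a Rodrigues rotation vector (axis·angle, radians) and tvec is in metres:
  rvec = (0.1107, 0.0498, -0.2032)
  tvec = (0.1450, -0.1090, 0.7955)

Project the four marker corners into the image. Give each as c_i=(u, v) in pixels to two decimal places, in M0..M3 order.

Intrinsics K: fx=844.5, fy=760.3, cx=332.8, cy=255.2
Marker side s = 0.233 m; corners in marker frame (Z=0):
  M0 = (-0.1165, +0.1165, 0)
  M1 = (+0.1165, +0.1165, 0)
  M2 = (+0.1165, -0.1165, 0)
  M3 = (-0.1165, -0.1165, 0)
rvec = (0.1107, 0.0498, -0.2032), |rvec| = θ = 0.23670 rad = 13.562°
Rodrigues: sinθ=0.23449, 1−cosθ=0.02788; R = I + sinθ·[k]× + (1−cosθ)·[k]×²:
    [+0.97822 +0.20405 +0.03814]
    [-0.19856 +0.97335 -0.11471]
    [-0.06053 +0.10463 +0.99267]
t = (0.1450, -0.1090, 0.7955) m
M0: Pc = R·M0+t = (+0.05481, +0.02753, +0.81474); u = 844.5·(+0.05481)/0.81474 + 332.8 = 389.6117, v = 760.3·(+0.02753)/0.81474 + 255.2 = 280.8888
M1: Pc = R·M1+t = (+0.28273, -0.01874, +0.80064); u = 844.5·(+0.28273)/0.80064 + 332.8 = 631.0236, v = 760.3·(-0.01874)/0.80064 + 255.2 = 237.4068
M2: Pc = R·M2+t = (+0.23519, -0.24553, +0.77626); u = 844.5·(+0.23519)/0.77626 + 332.8 = 588.6661, v = 760.3·(-0.24553)/0.77626 + 255.2 = 14.7193
M3: Pc = R·M3+t = (+0.00727, -0.19926, +0.79036); u = 844.5·(+0.00727)/0.79036 + 332.8 = 340.5634, v = 760.3·(-0.19926)/0.79036 + 255.2 = 63.5163

c0=(389.61, 280.89) c1=(631.02, 237.41) c2=(588.67, 14.72) c3=(340.56, 63.52)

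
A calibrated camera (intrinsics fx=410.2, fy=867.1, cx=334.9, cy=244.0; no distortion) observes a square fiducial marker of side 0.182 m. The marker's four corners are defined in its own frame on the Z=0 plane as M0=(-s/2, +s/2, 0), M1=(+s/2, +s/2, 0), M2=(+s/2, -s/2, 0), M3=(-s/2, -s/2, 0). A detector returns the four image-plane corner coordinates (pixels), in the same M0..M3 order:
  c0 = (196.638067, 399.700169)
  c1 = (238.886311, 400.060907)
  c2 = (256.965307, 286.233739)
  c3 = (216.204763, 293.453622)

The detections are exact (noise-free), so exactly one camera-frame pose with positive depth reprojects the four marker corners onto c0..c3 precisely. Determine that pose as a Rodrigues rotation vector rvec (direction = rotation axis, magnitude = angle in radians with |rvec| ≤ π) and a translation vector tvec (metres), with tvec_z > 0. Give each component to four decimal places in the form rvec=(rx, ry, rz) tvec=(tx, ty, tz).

rvec=(-0.5583, 0.5455, 0.0624) tvec=(-0.3432, 0.1487, 1.3020)

Intrinsics K: fx=410.2, fy=867.1, cx=334.9, cy=244.0
Marker side s = 0.182 m; corners in marker frame (Z=0):
  M0 = (-0.0910, +0.0910, 0)
  M1 = (+0.0910, +0.0910, 0)
  M2 = (+0.0910, -0.0910, 0)
  M3 = (-0.0910, -0.0910, 0)
Detected image corners:
  c0 = (196.638067, 399.700169) px
  c1 = (238.886311, 400.060907) px
  c2 = (256.965307, 286.233739) px
  c3 = (216.204763, 293.453622) px
Planar DLT: solve 8×8 A·h = b for H (H[2,2]=1):
  H  [+139.26867 -188.50736 +226.75700]
  H  [-154.11038 +474.91503 +343.05100]
  H  [-0.39018 -0.37390 +1.00000]
B = K⁻¹H; ‖b₁‖=0.768055, ‖b₂‖=0.768055; λ = 2/(‖b₁‖+‖b₂‖) = 1.301990, sign → tz>0 ⇒ λ=+1.301990
r₁ = λ·B[:,0] = (+0.85680,-0.08845,-0.50801); r₂ = λ·B[:,1] = (-0.20088,+0.85009,-0.48681)
r₃ = r₁×r₂ = (+0.47491,+0.51915,+0.71059); SVD([r₁ r₂ r₃]) → R = UVᵀ:
  R  [+0.85680 -0.20088 +0.47491]
  R  [-0.08845 +0.85009 +0.51915]
  R  [-0.50801 -0.48681 +0.71059]
t = (-0.34325, +0.14873, +1.30199) m
tr R = 2.417484; θ = arccos((tr R − 1)/2) = 0.783083 rad = 44.867°
axis k = ((R−Rᵀ)₃₂, (R−Rᵀ)₁₃, (R−Rᵀ)₂₁) / (2 sinθ) = (-0.712975, +0.696647, +0.079684)
rvec = θ·k = (-0.558319, +0.545532, +0.062399)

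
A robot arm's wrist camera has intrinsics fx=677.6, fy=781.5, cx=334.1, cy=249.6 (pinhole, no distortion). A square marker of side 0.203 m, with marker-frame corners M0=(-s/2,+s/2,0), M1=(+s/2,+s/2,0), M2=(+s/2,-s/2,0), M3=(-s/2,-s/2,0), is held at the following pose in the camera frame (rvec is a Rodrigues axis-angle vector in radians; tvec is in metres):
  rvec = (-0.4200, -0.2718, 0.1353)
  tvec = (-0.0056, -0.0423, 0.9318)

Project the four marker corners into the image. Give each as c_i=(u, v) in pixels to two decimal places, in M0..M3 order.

c0=(248.01, 277.36) c1=(396.36, 308.10) c2=(401.18, 159.27) c3=(266.35, 123.90)

Intrinsics K: fx=677.6, fy=781.5, cx=334.1, cy=249.6
Marker side s = 0.203 m; corners in marker frame (Z=0):
  M0 = (-0.1015, +0.1015, 0)
  M1 = (+0.1015, +0.1015, 0)
  M2 = (+0.1015, -0.1015, 0)
  M3 = (-0.1015, -0.1015, 0)
rvec = (-0.4200, -0.2718, 0.1353), |rvec| = θ = 0.51825 rad = 29.693°
Rodrigues: sinθ=0.49536, 1−cosθ=0.13131; R = I + sinθ·[k]× + (1−cosθ)·[k]×²:
    [+0.95493 -0.07351 -0.28758]
    [+0.18514 +0.90481 +0.38347]
    [+0.23201 -0.41943 +0.87764]
t = (-0.0056, -0.0423, 0.9318) m
M0: Pc = R·M0+t = (-0.10999, +0.03075, +0.86568); u = 677.6·(-0.10999)/0.86568 + 334.1 = 248.0089, v = 781.5·(+0.03075)/0.86568 + 249.6 = 277.3567
M1: Pc = R·M1+t = (+0.08386, +0.06833, +0.91278); u = 677.6·(+0.08386)/0.91278 + 334.1 = 396.3565, v = 781.5·(+0.06833)/0.91278 + 249.6 = 308.1020
M2: Pc = R·M2+t = (+0.09879, -0.11535, +0.99792); u = 677.6·(+0.09879)/0.99792 + 334.1 = 401.1776, v = 781.5·(-0.11535)/0.99792 + 249.6 = 159.2689
M3: Pc = R·M3+t = (-0.09506, -0.15293, +0.95082); u = 677.6·(-0.09506)/0.95082 + 334.1 = 266.3530, v = 781.5·(-0.15293)/0.95082 + 249.6 = 123.9045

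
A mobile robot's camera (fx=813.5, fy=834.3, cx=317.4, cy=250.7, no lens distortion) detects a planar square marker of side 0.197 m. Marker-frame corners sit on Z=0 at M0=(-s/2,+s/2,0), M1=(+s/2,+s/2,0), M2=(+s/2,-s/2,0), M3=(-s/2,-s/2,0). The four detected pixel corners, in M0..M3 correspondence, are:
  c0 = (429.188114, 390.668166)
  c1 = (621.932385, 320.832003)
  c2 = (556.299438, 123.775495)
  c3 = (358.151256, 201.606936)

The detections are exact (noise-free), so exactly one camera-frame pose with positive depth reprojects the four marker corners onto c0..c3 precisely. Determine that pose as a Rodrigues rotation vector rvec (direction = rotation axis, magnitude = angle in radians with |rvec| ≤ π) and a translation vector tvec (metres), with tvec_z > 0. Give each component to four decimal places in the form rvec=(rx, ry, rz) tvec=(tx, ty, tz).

rvec=(0.1666, 0.0799, -0.3688) tvec=(0.1665, 0.0101, 0.7815)

Intrinsics K: fx=813.5, fy=834.3, cx=317.4, cy=250.7
Marker side s = 0.197 m; corners in marker frame (Z=0):
  M0 = (-0.0985, +0.0985, 0)
  M1 = (+0.0985, +0.0985, 0)
  M2 = (+0.0985, -0.0985, 0)
  M3 = (-0.0985, -0.0985, 0)
Detected image corners:
  c0 = (429.188114, 390.668166) px
  c1 = (621.932385, 320.832003) px
  c2 = (556.299438, 123.775495) px
  c3 = (358.151256, 201.606936) px
Planar DLT: solve 8×8 A·h = b for H (H[2,2]=1):
  H  [+924.00547 +439.75520 +490.69849]
  H  [-410.20756 +1028.61481 +261.51627]
  H  [-0.13808 +0.18863 +1.00000]
B = K⁻¹H; ‖b₁‖=1.279513, ‖b₂‖=1.279513; λ = 2/(‖b₁‖+‖b₂‖) = 0.781547, sign → tz>0 ⇒ λ=+0.781547
r₁ = λ·B[:,0] = (+0.92982,-0.35184,-0.10792); r₂ = λ·B[:,1] = (+0.36496,+0.91928,+0.14742)
r₃ = r₁×r₂ = (+0.04734,-0.17646,+0.98317); SVD([r₁ r₂ r₃]) → R = UVᵀ:
  R  [+0.92982 +0.36496 +0.04734]
  R  [-0.35184 +0.91928 -0.17646]
  R  [-0.10792 +0.14742 +0.98317]
t = (+0.16649, +0.01013, +0.78155) m
tr R = 2.832262; θ = arccos((tr R − 1)/2) = 0.412476 rad = 23.633°
axis k = ((R−Rᵀ)₃₂, (R−Rᵀ)₁₃, (R−Rᵀ)₂₁) / (2 sinθ) = (+0.403968, +0.193643, -0.894043)
rvec = θ·k = (+0.166627, +0.079873, -0.368771)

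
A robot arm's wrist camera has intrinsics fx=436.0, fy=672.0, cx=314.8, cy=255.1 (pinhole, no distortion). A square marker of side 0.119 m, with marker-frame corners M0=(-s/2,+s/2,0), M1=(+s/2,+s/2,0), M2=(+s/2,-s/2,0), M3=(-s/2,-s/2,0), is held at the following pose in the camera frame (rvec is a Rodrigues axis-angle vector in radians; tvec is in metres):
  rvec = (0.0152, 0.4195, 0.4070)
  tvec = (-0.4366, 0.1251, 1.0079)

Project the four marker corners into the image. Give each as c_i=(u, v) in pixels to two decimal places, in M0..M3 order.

Intrinsics K: fx=436.0, fy=672.0, cx=314.8, cy=255.1
Marker side s = 0.119 m; corners in marker frame (Z=0):
  M0 = (-0.0595, +0.0595, 0)
  M1 = (+0.0595, +0.0595, 0)
  M2 = (+0.0595, -0.0595, 0)
  M3 = (-0.0595, -0.0595, 0)
rvec = (0.0152, 0.4195, 0.4070), |rvec| = θ = 0.58469 rad = 33.500°
Rodrigues: sinθ=0.55194, 1−cosθ=0.16612; R = I + sinθ·[k]× + (1−cosθ)·[k]×²:
    [+0.83400 -0.38111 +0.39901]
    [+0.38730 +0.91940 +0.06862]
    [-0.39300 +0.09731 +0.91438]
t = (-0.4366, 0.1251, 1.0079) m
M0: Pc = R·M0+t = (-0.50890, +0.15676, +1.03707); u = 436.0·(-0.50890)/1.03707 + 314.8 = 100.8520, v = 672.0·(+0.15676)/1.03707 + 255.1 = 356.6767
M1: Pc = R·M1+t = (-0.40965, +0.20285, +0.99031); u = 436.0·(-0.40965)/0.99031 + 314.8 = 134.4431, v = 672.0·(+0.20285)/0.99031 + 255.1 = 392.7485
M2: Pc = R·M2+t = (-0.36430, +0.09344, +0.97873); u = 436.0·(-0.36430)/0.97873 + 314.8 = 152.5121, v = 672.0·(+0.09344)/0.97873 + 255.1 = 319.2568
M3: Pc = R·M3+t = (-0.46355, +0.04735, +1.02549); u = 436.0·(-0.46355)/1.02549 + 314.8 = 117.7178, v = 672.0·(+0.04735)/1.02549 + 255.1 = 286.1291

c0=(100.85, 356.68) c1=(134.44, 392.75) c2=(152.51, 319.26) c3=(117.72, 286.13)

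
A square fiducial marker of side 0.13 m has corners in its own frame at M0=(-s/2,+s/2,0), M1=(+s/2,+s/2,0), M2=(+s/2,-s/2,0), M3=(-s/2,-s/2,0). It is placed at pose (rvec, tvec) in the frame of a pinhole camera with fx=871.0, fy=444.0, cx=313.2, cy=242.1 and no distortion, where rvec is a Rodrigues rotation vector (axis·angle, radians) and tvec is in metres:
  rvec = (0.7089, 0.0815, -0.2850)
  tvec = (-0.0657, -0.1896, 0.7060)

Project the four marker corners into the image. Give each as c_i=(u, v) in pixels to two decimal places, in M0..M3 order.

c0=(187.45, 167.31) c1=(331.10, 147.00) c2=(283.95, 71.35) c3=(124.43, 96.59)

Intrinsics K: fx=871.0, fy=444.0, cx=313.2, cy=242.1
Marker side s = 0.13 m; corners in marker frame (Z=0):
  M0 = (-0.0650, +0.0650, 0)
  M1 = (+0.0650, +0.0650, 0)
  M2 = (+0.0650, -0.0650, 0)
  M3 = (-0.0650, -0.0650, 0)
rvec = (0.7089, 0.0815, -0.2850), |rvec| = θ = 0.76838 rad = 44.025°
Rodrigues: sinθ=0.69497, 1−cosθ=0.28096; R = I + sinθ·[k]× + (1−cosθ)·[k]×²:
    [+0.95819 +0.28527 -0.02243]
    [-0.23028 +0.72220 -0.65223]
    [-0.16986 +0.63012 +0.75769]
t = (-0.0657, -0.1896, 0.7060) m
M0: Pc = R·M0+t = (-0.10944, -0.12769, +0.75800); u = 871.0·(-0.10944)/0.75800 + 313.2 = 187.4451, v = 444.0·(-0.12769)/0.75800 + 242.1 = 167.3058
M1: Pc = R·M1+t = (+0.01512, -0.15763, +0.73592); u = 871.0·(+0.01512)/0.73592 + 313.2 = 331.1006, v = 444.0·(-0.15763)/0.73592 + 242.1 = 147.0002
M2: Pc = R·M2+t = (-0.02196, -0.25151, +0.65400); u = 871.0·(-0.02196)/0.65400 + 313.2 = 283.9534, v = 444.0·(-0.25151)/0.65400 + 242.1 = 71.3498
M3: Pc = R·M3+t = (-0.14652, -0.22157, +0.67608); u = 871.0·(-0.14652)/0.67608 + 313.2 = 124.4321, v = 444.0·(-0.22157)/0.67608 + 242.1 = 96.5864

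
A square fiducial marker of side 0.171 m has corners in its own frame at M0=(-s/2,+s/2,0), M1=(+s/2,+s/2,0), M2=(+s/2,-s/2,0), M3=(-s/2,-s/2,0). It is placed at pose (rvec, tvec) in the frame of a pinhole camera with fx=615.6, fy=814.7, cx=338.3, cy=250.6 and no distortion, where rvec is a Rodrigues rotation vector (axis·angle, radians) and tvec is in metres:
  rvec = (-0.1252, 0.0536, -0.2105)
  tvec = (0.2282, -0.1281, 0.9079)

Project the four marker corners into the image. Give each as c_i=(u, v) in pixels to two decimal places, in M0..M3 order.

Intrinsics K: fx=615.6, fy=814.7, cx=338.3, cy=250.6
Marker side s = 0.171 m; corners in marker frame (Z=0):
  M0 = (-0.0855, +0.0855, 0)
  M1 = (+0.0855, +0.0855, 0)
  M2 = (+0.0855, -0.0855, 0)
  M3 = (-0.0855, -0.0855, 0)
rvec = (-0.1252, 0.0536, -0.2105), |rvec| = θ = 0.25072 rad = 14.365°
Rodrigues: sinθ=0.24810, 1−cosθ=0.03126; R = I + sinθ·[k]× + (1−cosθ)·[k]×²:
    [+0.97653 +0.20496 +0.06615]
    [-0.21164 +0.97016 +0.11828]
    [-0.03993 -0.12950 +0.99077]
t = (0.2282, -0.1281, 0.9079) m
M0: Pc = R·M0+t = (+0.16223, -0.02706, +0.90024); u = 615.6·(+0.16223)/0.90024 + 338.3 = 449.2362, v = 814.7·(-0.02706)/0.90024 + 250.6 = 226.1151
M1: Pc = R·M1+t = (+0.32922, -0.06325, +0.89341); u = 615.6·(+0.32922)/0.89341 + 338.3 = 565.1452, v = 814.7·(-0.06325)/0.89341 + 250.6 = 192.9261
M2: Pc = R·M2+t = (+0.29417, -0.22914, +0.91556); u = 615.6·(+0.29417)/0.91556 + 338.3 = 536.0924, v = 814.7·(-0.22914)/0.91556 + 250.6 = 46.6985
M3: Pc = R·M3+t = (+0.12718, -0.19295, +0.92239); u = 615.6·(+0.12718)/0.92239 + 338.3 = 423.1812, v = 814.7·(-0.19295)/0.92239 + 250.6 = 80.1731

c0=(449.24, 226.12) c1=(565.15, 192.93) c2=(536.09, 46.70) c3=(423.18, 80.17)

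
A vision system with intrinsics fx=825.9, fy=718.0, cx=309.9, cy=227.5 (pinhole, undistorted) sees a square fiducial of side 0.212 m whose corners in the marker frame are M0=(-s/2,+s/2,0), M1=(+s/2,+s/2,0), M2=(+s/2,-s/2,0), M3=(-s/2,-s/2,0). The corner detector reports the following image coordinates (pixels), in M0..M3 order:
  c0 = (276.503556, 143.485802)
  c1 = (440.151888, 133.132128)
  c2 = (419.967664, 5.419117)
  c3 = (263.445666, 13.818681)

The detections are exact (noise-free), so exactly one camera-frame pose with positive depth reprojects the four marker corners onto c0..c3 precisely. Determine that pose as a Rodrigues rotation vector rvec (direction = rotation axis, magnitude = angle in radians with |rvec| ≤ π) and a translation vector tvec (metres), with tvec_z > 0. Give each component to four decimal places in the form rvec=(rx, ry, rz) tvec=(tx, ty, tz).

Intrinsics K: fx=825.9, fy=718.0, cx=309.9, cy=227.5
Marker side s = 0.212 m; corners in marker frame (Z=0):
  M0 = (-0.1060, +0.1060, 0)
  M1 = (+0.1060, +0.1060, 0)
  M2 = (+0.1060, -0.1060, 0)
  M3 = (-0.1060, -0.1060, 0)
Detected image corners:
  c0 = (276.503556, 143.485802) px
  c1 = (440.151888, 133.132128) px
  c2 = (419.967664, 5.419117) px
  c3 = (263.445666, 13.818681) px
Planar DLT: solve 8×8 A·h = b for H (H[2,2]=1):
  H  [+774.30129 +2.97241 +350.30142]
  H  [-39.98911 +591.04101 +72.46437]
  H  [+0.05590 -0.21578 +1.00000]
B = K⁻¹H; ‖b₁‖=0.921181, ‖b₂‖=0.921181; λ = 2/(‖b₁‖+‖b₂‖) = 1.085563, sign → tz>0 ⇒ λ=+1.085563
r₁ = λ·B[:,0] = (+0.99497,-0.07969,+0.06069); r₂ = λ·B[:,1] = (+0.09180,+0.96783,-0.23425)
r₃ = r₁×r₂ = (-0.04007,+0.23864,+0.97028); SVD([r₁ r₂ r₃]) → R = UVᵀ:
  R  [+0.99497 +0.09180 -0.04007]
  R  [-0.07969 +0.96783 +0.23864]
  R  [+0.06069 -0.23425 +0.97028]
t = (+0.05310, -0.23440, +1.08556) m
tr R = 2.933084; θ = arccos((tr R − 1)/2) = 0.259407 rad = 14.863°
axis k = ((R−Rᵀ)₃₂, (R−Rᵀ)₁₃, (R−Rᵀ)₂₁) / (2 sinθ) = (-0.921783, -0.196394, -0.334283)
rvec = θ·k = (-0.239117, -0.050946, -0.086715)

rvec=(-0.2391, -0.0509, -0.0867) tvec=(0.0531, -0.2344, 1.0856)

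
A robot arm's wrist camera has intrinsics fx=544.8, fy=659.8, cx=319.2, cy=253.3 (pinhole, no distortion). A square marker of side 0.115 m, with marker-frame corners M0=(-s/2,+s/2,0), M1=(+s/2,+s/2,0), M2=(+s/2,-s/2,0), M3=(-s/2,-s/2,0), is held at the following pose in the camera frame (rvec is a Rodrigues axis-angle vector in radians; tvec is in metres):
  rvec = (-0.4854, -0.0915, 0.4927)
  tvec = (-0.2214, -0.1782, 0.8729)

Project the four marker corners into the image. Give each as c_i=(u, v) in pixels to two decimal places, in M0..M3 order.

Intrinsics K: fx=544.8, fy=659.8, cx=319.2, cy=253.3
Marker side s = 0.115 m; corners in marker frame (Z=0):
  M0 = (-0.0575, +0.0575, 0)
  M1 = (+0.0575, +0.0575, 0)
  M2 = (+0.0575, -0.0575, 0)
  M3 = (-0.0575, -0.0575, 0)
rvec = (-0.4854, -0.0915, 0.4927), |rvec| = θ = 0.69767 rad = 39.973°
Rodrigues: sinθ=0.64243, 1−cosθ=0.23366; R = I + sinθ·[k]× + (1−cosθ)·[k]×²:
    [+0.87945 -0.43237 -0.19906]
    [+0.47501 +0.77036 +0.42533]
    [-0.03055 -0.46861 +0.88288]
t = (-0.2214, -0.1782, 0.8729) m
M0: Pc = R·M0+t = (-0.29683, -0.16122, +0.84771); u = 544.8·(-0.29683)/0.84771 + 319.2 = 128.4361, v = 659.8·(-0.16122)/0.84771 + 253.3 = 127.8195
M1: Pc = R·M1+t = (-0.19569, -0.10659, +0.84420); u = 544.8·(-0.19569)/0.84420 + 319.2 = 192.9102, v = 659.8·(-0.10659)/0.84420 + 253.3 = 169.9917
M2: Pc = R·M2+t = (-0.14597, -0.19518, +0.89809); u = 544.8·(-0.14597)/0.89809 + 319.2 = 230.6512, v = 659.8·(-0.19518)/0.89809 + 253.3 = 109.9049
M3: Pc = R·M3+t = (-0.24711, -0.24981, +0.90160); u = 544.8·(-0.24711)/0.90160 + 319.2 = 169.8837, v = 659.8·(-0.24981)/0.90160 + 253.3 = 70.4876

c0=(128.44, 127.82) c1=(192.91, 169.99) c2=(230.65, 109.90) c3=(169.88, 70.49)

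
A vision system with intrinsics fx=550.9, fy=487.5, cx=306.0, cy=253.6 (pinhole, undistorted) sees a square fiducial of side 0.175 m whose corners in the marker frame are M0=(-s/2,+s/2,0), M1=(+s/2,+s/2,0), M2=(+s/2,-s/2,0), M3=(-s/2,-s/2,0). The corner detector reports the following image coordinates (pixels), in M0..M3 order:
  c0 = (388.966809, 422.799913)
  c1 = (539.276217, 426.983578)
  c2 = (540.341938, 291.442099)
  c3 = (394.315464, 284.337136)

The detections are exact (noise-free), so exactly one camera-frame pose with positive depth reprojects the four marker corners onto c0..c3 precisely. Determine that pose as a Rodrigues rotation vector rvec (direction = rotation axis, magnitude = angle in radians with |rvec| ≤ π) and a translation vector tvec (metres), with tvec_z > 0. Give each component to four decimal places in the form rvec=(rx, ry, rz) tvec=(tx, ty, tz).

rvec=(-0.1007, -0.0843, 0.0551) tvec=(0.1843, 0.1321, 0.6322)

Intrinsics K: fx=550.9, fy=487.5, cx=306.0, cy=253.6
Marker side s = 0.175 m; corners in marker frame (Z=0):
  M0 = (-0.0875, +0.0875, 0)
  M1 = (+0.0875, +0.0875, 0)
  M2 = (+0.0875, -0.0875, 0)
  M3 = (-0.0875, -0.0875, 0)
Detected image corners:
  c0 = (388.966809, 422.799913) px
  c1 = (539.276217, 426.983578) px
  c2 = (540.341938, 291.442099) px
  c3 = (394.315464, 284.337136) px
Planar DLT: solve 8×8 A·h = b for H (H[2,2]=1):
  H  [+906.36262 -93.82039 +466.58111]
  H  [+78.18094 +724.89952 +355.44905]
  H  [+0.12854 -0.16239 +1.00000]
B = K⁻¹H; ‖b₁‖=1.581850, ‖b₂‖=1.581850; λ = 2/(‖b₁‖+‖b₂‖) = 0.632171, sign → tz>0 ⇒ λ=+0.632171
r₁ = λ·B[:,0] = (+0.99494,+0.05911,+0.08126); r₂ = λ·B[:,1] = (-0.05064,+0.99343,-0.10266)
r₃ = r₁×r₂ = (-0.08679,+0.09803,+0.99139); SVD([r₁ r₂ r₃]) → R = UVᵀ:
  R  [+0.99494 -0.05064 -0.08679]
  R  [+0.05911 +0.99343 +0.09803]
  R  [+0.08126 -0.10266 +0.99139]
t = (+0.18427, +0.13207, +0.63217) m
tr R = 2.979757; θ = arccos((tr R − 1)/2) = 0.142397 rad = 8.159°
axis k = ((R−Rᵀ)₃₂, (R−Rᵀ)₁₃, (R−Rᵀ)₂₁) / (2 sinθ) = (-0.707066, -0.592068, +0.386670)
rvec = θ·k = (-0.100684, -0.084309, +0.055061)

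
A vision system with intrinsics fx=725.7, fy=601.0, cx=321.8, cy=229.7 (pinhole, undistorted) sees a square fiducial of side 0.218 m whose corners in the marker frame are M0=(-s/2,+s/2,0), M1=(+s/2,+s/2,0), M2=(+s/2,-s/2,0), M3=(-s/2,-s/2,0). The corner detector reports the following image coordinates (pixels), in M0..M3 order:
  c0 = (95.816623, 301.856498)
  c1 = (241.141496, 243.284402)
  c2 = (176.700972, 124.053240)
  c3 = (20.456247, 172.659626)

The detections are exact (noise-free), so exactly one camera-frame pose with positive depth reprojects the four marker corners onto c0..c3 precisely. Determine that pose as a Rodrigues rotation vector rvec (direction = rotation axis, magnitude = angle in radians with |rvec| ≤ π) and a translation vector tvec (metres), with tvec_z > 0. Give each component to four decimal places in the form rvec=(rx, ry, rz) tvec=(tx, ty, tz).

Intrinsics K: fx=725.7, fy=601.0, cx=321.8, cy=229.7
Marker side s = 0.218 m; corners in marker frame (Z=0):
  M0 = (-0.1090, +0.1090, 0)
  M1 = (+0.1090, +0.1090, 0)
  M2 = (+0.1090, -0.1090, 0)
  M3 = (-0.1090, -0.1090, 0)
Detected image corners:
  c0 = (95.816623, 301.856498) px
  c1 = (241.141496, 243.284402) px
  c2 = (176.700972, 124.053240) px
  c3 = (20.456247, 172.659626) px
Planar DLT: solve 8×8 A·h = b for H (H[2,2]=1):
  H  [+748.20567 +337.46204 +137.54363]
  H  [-156.47409 +597.06855 +210.13050]
  H  [+0.42612 +0.13466 +1.00000]
B = K⁻¹H; ‖b₁‖=1.034288, ‖b₂‖=1.034288; λ = 2/(‖b₁‖+‖b₂‖) = 0.966848, sign → tz>0 ⇒ λ=+0.966848
r₁ = λ·B[:,0] = (+0.81414,-0.40919,+0.41200); r₂ = λ·B[:,1] = (+0.39187,+0.91076,+0.13020)
r₃ = r₁×r₂ = (-0.42851,+0.05545,+0.90184); SVD([r₁ r₂ r₃]) → R = UVᵀ:
  R  [+0.81414 +0.39187 -0.42851]
  R  [-0.40919 +0.91076 +0.05545]
  R  [+0.41200 +0.13020 +0.90184]
t = (-0.24548, -0.03148, +0.96685) m
tr R = 2.626737; θ = arccos((tr R − 1)/2) = 0.620877 rad = 35.574°
axis k = ((R−Rᵀ)₃₂, (R−Rᵀ)₁₃, (R−Rᵀ)₂₁) / (2 sinθ) = (+0.064243, -0.722395, -0.688489)
rvec = θ·k = (+0.039887, -0.448519, -0.427467)

rvec=(0.0399, -0.4485, -0.4275) tvec=(-0.2455, -0.0315, 0.9668)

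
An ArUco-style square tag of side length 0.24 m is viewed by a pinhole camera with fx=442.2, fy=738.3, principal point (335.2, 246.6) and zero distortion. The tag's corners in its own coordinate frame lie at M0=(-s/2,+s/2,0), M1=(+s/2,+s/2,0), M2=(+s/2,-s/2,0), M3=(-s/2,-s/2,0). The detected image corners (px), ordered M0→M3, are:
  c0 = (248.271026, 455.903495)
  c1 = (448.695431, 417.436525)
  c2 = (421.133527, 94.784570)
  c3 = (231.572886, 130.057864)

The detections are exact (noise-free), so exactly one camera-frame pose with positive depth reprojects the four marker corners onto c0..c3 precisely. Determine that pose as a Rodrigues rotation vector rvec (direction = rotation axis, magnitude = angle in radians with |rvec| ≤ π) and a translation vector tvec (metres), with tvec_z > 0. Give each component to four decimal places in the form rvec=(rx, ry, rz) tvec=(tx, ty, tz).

rvec=(-0.1272, -0.0007, -0.1128) tvec=(0.0025, 0.0171, 0.5412)

Intrinsics K: fx=442.2, fy=738.3, cx=335.2, cy=246.6
Marker side s = 0.24 m; corners in marker frame (Z=0):
  M0 = (-0.1200, +0.1200, 0)
  M1 = (+0.1200, +0.1200, 0)
  M2 = (+0.1200, -0.1200, 0)
  M3 = (-0.1200, -0.1200, 0)
Detected image corners:
  c0 = (248.271026, 455.903495) px
  c1 = (448.695431, 417.436525) px
  c2 = (421.133527, 94.784570) px
  c3 = (231.572886, 130.057864) px
Planar DLT: solve 8×8 A·h = b for H (H[2,2]=1):
  H  [+816.71173 +13.36562 +337.27693]
  H  [-149.46998 +1286.84147 +269.96544]
  H  [+0.01446 -0.23378 +1.00000]
B = K⁻¹H; ‖b₁‖=1.847691, ‖b₂‖=1.847691; λ = 2/(‖b₁‖+‖b₂‖) = 0.541216, sign → tz>0 ⇒ λ=+0.541216
r₁ = λ·B[:,0] = (+0.99366,-0.11218,+0.00782); r₂ = λ·B[:,1] = (+0.11227,+0.98559,-0.12653)
r₃ = r₁×r₂ = (+0.00648,+0.12660,+0.99193); SVD([r₁ r₂ r₃]) → R = UVᵀ:
  R  [+0.99366 +0.11227 +0.00648]
  R  [-0.11218 +0.98559 +0.12660]
  R  [+0.00782 -0.12653 +0.99193]
t = (+0.00254, +0.01713, +0.54122) m
tr R = 2.971179; θ = arccos((tr R − 1)/2) = 0.169973 rad = 9.739°
axis k = ((R−Rᵀ)₃₂, (R−Rᵀ)₁₃, (R−Rᵀ)₂₁) / (2 sinθ) = (-0.748211, -0.003964, -0.663449)
rvec = θ·k = (-0.127176, -0.000674, -0.112768)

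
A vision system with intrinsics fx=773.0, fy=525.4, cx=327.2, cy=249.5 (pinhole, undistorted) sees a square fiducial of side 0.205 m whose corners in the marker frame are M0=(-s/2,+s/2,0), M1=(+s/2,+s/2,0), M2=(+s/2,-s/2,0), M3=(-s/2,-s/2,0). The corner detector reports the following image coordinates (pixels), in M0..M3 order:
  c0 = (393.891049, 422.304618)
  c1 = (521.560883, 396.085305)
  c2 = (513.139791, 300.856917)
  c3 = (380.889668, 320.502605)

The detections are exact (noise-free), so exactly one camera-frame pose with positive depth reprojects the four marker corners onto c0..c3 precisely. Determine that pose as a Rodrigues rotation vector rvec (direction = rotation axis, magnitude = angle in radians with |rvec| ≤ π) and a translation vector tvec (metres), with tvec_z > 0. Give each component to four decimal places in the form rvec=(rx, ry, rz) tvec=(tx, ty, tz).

Intrinsics K: fx=773.0, fy=525.4, cx=327.2, cy=249.5
Marker side s = 0.205 m; corners in marker frame (Z=0):
  M0 = (-0.1025, +0.1025, 0)
  M1 = (+0.1025, +0.1025, 0)
  M2 = (+0.1025, -0.1025, 0)
  M3 = (-0.1025, -0.1025, 0)
Detected image corners:
  c0 = (393.891049, 422.304618) px
  c1 = (521.560883, 396.085305) px
  c2 = (513.139791, 300.856917) px
  c3 = (380.889668, 320.502605) px
Planar DLT: solve 8×8 A·h = b for H (H[2,2]=1):
  H  [+796.02482 +116.23984 +454.83718]
  H  [+16.98702 +531.21415 +360.23463]
  H  [+0.35864 +0.14236 +1.00000]
B = K⁻¹H; ‖b₁‖=0.958388, ‖b₂‖=0.958388; λ = 2/(‖b₁‖+‖b₂‖) = 1.043419, sign → tz>0 ⇒ λ=+1.043419
r₁ = λ·B[:,0] = (+0.91610,-0.14397,+0.37421); r₂ = λ·B[:,1] = (+0.09403,+0.98443,+0.14854)
r₃ = r₁×r₂ = (-0.38977,-0.10090,+0.91537); SVD([r₁ r₂ r₃]) → R = UVᵀ:
  R  [+0.91610 +0.09403 -0.38977]
  R  [-0.14397 +0.98443 -0.10090]
  R  [+0.37421 +0.14854 +0.91537]
t = (+0.17229, +0.21991, +1.04342) m
tr R = 2.815897; θ = arccos((tr R − 1)/2) = 0.432434 rad = 24.777°
axis k = ((R−Rᵀ)₃₂, (R−Rᵀ)₁₃, (R−Rᵀ)₂₁) / (2 sinθ) = (+0.297602, -0.911486, -0.283948)
rvec = θ·k = (+0.128693, -0.394157, -0.122789)

rvec=(0.1287, -0.3942, -0.1228) tvec=(0.1723, 0.2199, 1.0434)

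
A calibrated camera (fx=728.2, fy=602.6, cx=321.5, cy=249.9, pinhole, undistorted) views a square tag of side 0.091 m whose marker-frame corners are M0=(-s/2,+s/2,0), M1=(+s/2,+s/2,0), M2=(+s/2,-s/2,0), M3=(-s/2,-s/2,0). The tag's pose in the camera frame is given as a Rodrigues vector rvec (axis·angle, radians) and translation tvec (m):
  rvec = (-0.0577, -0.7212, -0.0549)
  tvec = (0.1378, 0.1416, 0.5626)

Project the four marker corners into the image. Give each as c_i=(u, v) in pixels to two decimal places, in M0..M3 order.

Intrinsics K: fx=728.2, fy=602.6, cx=321.5, cy=249.9
Marker side s = 0.091 m; corners in marker frame (Z=0):
  M0 = (-0.0455, +0.0455, 0)
  M1 = (+0.0455, +0.0455, 0)
  M2 = (+0.0455, -0.0455, 0)
  M3 = (-0.0455, -0.0455, 0)
rvec = (-0.0577, -0.7212, -0.0549), |rvec| = θ = 0.72558 rad = 41.573°
Rodrigues: sinθ=0.66357, 1−cosθ=0.25189; R = I + sinθ·[k]× + (1−cosθ)·[k]×²:
    [+0.74970 +0.07012 -0.65805]
    [-0.03030 +0.99697 +0.07171]
    [+0.66108 -0.03383 +0.74955]
t = (0.1378, 0.1416, 0.5626) m
M0: Pc = R·M0+t = (+0.10688, +0.18834, +0.53098); u = 728.2·(+0.10688)/0.53098 + 321.5 = 468.0759, v = 602.6·(+0.18834)/0.53098 + 249.9 = 463.6436
M1: Pc = R·M1+t = (+0.17510, +0.18558, +0.59114); u = 728.2·(+0.17510)/0.59114 + 321.5 = 537.2005, v = 602.6·(+0.18558)/0.59114 + 249.9 = 439.0811
M2: Pc = R·M2+t = (+0.16872, +0.09486, +0.59422); u = 728.2·(+0.16872)/0.59422 + 321.5 = 528.2638, v = 602.6·(+0.09486)/0.59422 + 249.9 = 346.0976
M3: Pc = R·M3+t = (+0.10050, +0.09762, +0.53406); u = 728.2·(+0.10050)/0.53406 + 321.5 = 458.5309, v = 602.6·(+0.09762)/0.53406 + 249.9 = 360.0446

c0=(468.08, 463.64) c1=(537.20, 439.08) c2=(528.26, 346.10) c3=(458.53, 360.04)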